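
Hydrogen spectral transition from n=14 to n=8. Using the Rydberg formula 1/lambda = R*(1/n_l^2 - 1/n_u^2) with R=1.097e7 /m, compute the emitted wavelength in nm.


1/lambda = R * (1/n_l^2 - 1/n_u^2)
= 1.097e7 * (1/8^2 - 1/14^2)
= 1.097e7 * (0.015625 - 0.005102)
= 1.097e7 * 0.010523
= 1.1544e+05 /m
lambda = 1 / 1.1544e+05 = 8662.7441 nm

8662.7441


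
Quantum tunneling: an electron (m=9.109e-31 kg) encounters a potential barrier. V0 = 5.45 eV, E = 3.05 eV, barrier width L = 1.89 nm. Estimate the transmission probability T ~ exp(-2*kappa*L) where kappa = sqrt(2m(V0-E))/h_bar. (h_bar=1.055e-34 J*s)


V0 - E = 2.4 eV = 3.8448e-19 J
kappa = sqrt(2 * m * (V0-E)) / h_bar
= sqrt(2 * 9.109e-31 * 3.8448e-19) / 1.055e-34
= 7.9330e+09 /m
2*kappa*L = 2 * 7.9330e+09 * 1.89e-9
= 29.9866
T = exp(-29.9866) = 9.484292e-14

9.484292e-14


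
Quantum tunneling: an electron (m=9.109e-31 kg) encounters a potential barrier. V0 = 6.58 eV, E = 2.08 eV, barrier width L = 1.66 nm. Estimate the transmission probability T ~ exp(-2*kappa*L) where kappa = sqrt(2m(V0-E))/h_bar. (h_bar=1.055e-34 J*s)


V0 - E = 4.5 eV = 7.2090e-19 J
kappa = sqrt(2 * m * (V0-E)) / h_bar
= sqrt(2 * 9.109e-31 * 7.2090e-19) / 1.055e-34
= 1.0863e+10 /m
2*kappa*L = 2 * 1.0863e+10 * 1.66e-9
= 36.064
T = exp(-36.064) = 2.175798e-16

2.175798e-16


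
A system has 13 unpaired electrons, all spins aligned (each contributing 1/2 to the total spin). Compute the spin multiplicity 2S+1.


Total spin S = N * (1/2) = 13 * 0.5 = 6.5
Spin multiplicity = 2S + 1
= 2 * 6.5 + 1
= 14

14


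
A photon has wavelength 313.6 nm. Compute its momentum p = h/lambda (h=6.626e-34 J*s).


p = h / lambda
= 6.626e-34 / (313.6e-9)
= 6.626e-34 / 3.1360e-07
= 2.1129e-27 kg*m/s

2.1129e-27


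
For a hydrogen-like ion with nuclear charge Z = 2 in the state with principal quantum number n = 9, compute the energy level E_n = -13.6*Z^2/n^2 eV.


E_n = -13.6 * Z^2 / n^2
= -13.6 * 2^2 / 9^2
= -13.6 * 4 / 81
= -0.6716 eV

-0.6716


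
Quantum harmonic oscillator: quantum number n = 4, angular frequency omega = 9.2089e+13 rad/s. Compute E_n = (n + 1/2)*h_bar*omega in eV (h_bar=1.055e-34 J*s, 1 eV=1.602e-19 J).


E = (n + 1/2) * h_bar * omega
= (4 + 0.5) * 1.055e-34 * 9.2089e+13
= 4.5 * 9.7154e-21
= 4.3719e-20 J
= 0.2729 eV

0.2729


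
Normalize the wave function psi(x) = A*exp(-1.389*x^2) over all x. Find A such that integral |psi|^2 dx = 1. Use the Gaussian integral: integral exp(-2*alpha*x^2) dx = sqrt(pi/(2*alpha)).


integral |psi|^2 dx = A^2 * sqrt(pi/(2*alpha)) = 1
A^2 = sqrt(2*alpha/pi)
= sqrt(2 * 1.389 / pi)
= 0.940354
A = sqrt(0.940354)
= 0.9697

0.9697


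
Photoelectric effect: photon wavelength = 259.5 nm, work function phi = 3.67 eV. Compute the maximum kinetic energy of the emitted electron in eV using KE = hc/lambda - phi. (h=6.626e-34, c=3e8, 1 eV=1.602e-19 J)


E_photon = hc / lambda
= (6.626e-34)(3e8) / (259.5e-9)
= 7.6601e-19 J
= 4.7816 eV
KE = E_photon - phi
= 4.7816 - 3.67
= 1.1116 eV

1.1116


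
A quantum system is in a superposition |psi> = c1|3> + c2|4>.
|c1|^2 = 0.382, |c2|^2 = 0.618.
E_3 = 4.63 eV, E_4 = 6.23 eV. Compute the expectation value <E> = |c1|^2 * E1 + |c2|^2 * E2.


<E> = |c1|^2 * E1 + |c2|^2 * E2
= 0.382 * 4.63 + 0.618 * 6.23
= 1.7687 + 3.8501
= 5.6188 eV

5.6188


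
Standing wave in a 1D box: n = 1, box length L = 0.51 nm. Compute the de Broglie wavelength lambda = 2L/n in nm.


lambda = 2L / n
= 2 * 0.51 / 1
= 1.02 / 1
= 1.02 nm

1.02


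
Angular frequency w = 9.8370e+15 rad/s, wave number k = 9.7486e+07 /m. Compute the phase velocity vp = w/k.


vp = w / k
= 9.8370e+15 / 9.7486e+07
= 1.0091e+08 m/s

1.0091e+08


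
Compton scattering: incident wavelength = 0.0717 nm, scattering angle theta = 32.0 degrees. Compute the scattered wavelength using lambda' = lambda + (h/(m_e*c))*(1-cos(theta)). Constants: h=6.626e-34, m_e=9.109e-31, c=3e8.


Compton wavelength: h/(m_e*c) = 2.4247e-12 m
d_lambda = 2.4247e-12 * (1 - cos(32.0 deg))
= 2.4247e-12 * 0.151952
= 3.6844e-13 m = 0.000368 nm
lambda' = 0.0717 + 0.000368
= 0.072068 nm

0.072068


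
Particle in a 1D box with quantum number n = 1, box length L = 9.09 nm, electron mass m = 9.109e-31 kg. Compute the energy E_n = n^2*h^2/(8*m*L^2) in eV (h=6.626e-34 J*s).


E = n^2 * h^2 / (8 * m * L^2)
= 1^2 * (6.626e-34)^2 / (8 * 9.109e-31 * (9.09e-9)^2)
= 1 * 4.3904e-67 / (8 * 9.109e-31 * 8.2628e-17)
= 7.2915e-22 J
= 0.0046 eV

0.0046


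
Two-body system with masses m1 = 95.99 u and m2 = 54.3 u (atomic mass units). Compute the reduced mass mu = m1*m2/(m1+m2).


mu = m1 * m2 / (m1 + m2)
= 95.99 * 54.3 / (95.99 + 54.3)
= 5212.257 / 150.29
= 34.6813 u

34.6813


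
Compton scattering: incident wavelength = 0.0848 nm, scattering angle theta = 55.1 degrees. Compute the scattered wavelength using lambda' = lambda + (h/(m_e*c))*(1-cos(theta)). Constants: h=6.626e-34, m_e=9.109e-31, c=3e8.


Compton wavelength: h/(m_e*c) = 2.4247e-12 m
d_lambda = 2.4247e-12 * (1 - cos(55.1 deg))
= 2.4247e-12 * 0.427854
= 1.0374e-12 m = 0.001037 nm
lambda' = 0.0848 + 0.001037
= 0.085837 nm

0.085837


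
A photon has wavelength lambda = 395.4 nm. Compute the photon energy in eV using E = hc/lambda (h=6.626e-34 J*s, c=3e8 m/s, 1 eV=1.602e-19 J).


E = hc / lambda
= (6.626e-34)(3e8) / (395.4e-9)
= 1.9878e-25 / 3.9540e-07
= 5.0273e-19 J
Converting to eV: 5.0273e-19 / 1.602e-19
= 3.1381 eV

3.1381


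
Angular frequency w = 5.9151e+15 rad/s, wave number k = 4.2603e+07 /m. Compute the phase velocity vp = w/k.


vp = w / k
= 5.9151e+15 / 4.2603e+07
= 1.3884e+08 m/s

1.3884e+08


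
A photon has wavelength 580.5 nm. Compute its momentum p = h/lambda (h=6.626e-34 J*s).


p = h / lambda
= 6.626e-34 / (580.5e-9)
= 6.626e-34 / 5.8050e-07
= 1.1414e-27 kg*m/s

1.1414e-27


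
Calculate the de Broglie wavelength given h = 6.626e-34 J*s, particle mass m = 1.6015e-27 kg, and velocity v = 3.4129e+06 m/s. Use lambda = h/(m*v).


lambda = h / (m * v)
= 6.626e-34 / (1.6015e-27 * 3.4129e+06)
= 6.626e-34 / 5.4658e-21
= 1.2123e-13 m

1.2123e-13


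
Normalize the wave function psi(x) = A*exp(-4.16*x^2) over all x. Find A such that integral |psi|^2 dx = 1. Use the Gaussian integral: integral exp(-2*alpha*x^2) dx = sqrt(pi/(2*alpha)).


integral |psi|^2 dx = A^2 * sqrt(pi/(2*alpha)) = 1
A^2 = sqrt(2*alpha/pi)
= sqrt(2 * 4.16 / pi)
= 1.627372
A = sqrt(1.627372)
= 1.2757

1.2757


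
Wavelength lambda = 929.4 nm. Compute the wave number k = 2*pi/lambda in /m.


k = 2 * pi / lambda
= 6.2832 / (929.4e-9)
= 6.2832 / 9.2940e-07
= 6.7605e+06 /m

6.7605e+06


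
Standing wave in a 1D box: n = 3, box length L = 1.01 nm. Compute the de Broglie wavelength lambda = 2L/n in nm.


lambda = 2L / n
= 2 * 1.01 / 3
= 2.02 / 3
= 0.6733 nm

0.6733


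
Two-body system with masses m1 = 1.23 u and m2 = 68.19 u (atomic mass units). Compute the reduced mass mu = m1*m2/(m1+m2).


mu = m1 * m2 / (m1 + m2)
= 1.23 * 68.19 / (1.23 + 68.19)
= 83.8737 / 69.42
= 1.2082 u

1.2082


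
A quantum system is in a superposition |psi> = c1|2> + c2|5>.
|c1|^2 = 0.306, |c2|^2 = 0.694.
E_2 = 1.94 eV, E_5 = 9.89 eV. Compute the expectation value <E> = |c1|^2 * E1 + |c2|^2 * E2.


<E> = |c1|^2 * E1 + |c2|^2 * E2
= 0.306 * 1.94 + 0.694 * 9.89
= 0.5936 + 6.8637
= 7.4573 eV

7.4573


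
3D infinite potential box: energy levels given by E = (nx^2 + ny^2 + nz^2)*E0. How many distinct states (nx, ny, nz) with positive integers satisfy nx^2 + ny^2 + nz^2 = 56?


Enumerate all (nx, ny, nz) with nx^2 + ny^2 + nz^2 = 56:
(2,4,6)
(2,6,4)
(4,2,6)
(4,6,2)
(6,2,4)
(6,4,2)
Total degeneracy = 6

6


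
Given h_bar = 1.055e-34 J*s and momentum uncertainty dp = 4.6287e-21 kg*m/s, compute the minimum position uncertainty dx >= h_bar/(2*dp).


dx = h_bar / (2 * dp)
= 1.055e-34 / (2 * 4.6287e-21)
= 1.055e-34 / 9.2574e-21
= 1.1396e-14 m

1.1396e-14


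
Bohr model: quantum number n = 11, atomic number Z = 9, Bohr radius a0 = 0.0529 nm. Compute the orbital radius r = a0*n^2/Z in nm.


r = a0 * n^2 / Z
= 0.0529 * 11^2 / 9
= 0.0529 * 121 / 9
= 0.7112 nm

0.7112


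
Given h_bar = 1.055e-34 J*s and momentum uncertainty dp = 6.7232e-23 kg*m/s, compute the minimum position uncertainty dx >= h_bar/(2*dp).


dx = h_bar / (2 * dp)
= 1.055e-34 / (2 * 6.7232e-23)
= 1.055e-34 / 1.3446e-22
= 7.8460e-13 m

7.8460e-13


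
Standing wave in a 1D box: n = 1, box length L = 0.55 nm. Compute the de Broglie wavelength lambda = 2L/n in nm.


lambda = 2L / n
= 2 * 0.55 / 1
= 1.1 / 1
= 1.1 nm

1.1


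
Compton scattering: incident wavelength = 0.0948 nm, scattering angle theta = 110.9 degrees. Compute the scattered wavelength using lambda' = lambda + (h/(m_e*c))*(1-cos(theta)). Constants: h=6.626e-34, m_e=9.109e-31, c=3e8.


Compton wavelength: h/(m_e*c) = 2.4247e-12 m
d_lambda = 2.4247e-12 * (1 - cos(110.9 deg))
= 2.4247e-12 * 1.356738
= 3.2897e-12 m = 0.00329 nm
lambda' = 0.0948 + 0.00329
= 0.09809 nm

0.09809


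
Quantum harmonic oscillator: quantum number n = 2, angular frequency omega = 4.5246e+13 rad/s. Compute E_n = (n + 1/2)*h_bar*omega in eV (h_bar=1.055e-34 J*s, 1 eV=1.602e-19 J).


E = (n + 1/2) * h_bar * omega
= (2 + 0.5) * 1.055e-34 * 4.5246e+13
= 2.5 * 4.7735e-21
= 1.1934e-20 J
= 0.0745 eV

0.0745


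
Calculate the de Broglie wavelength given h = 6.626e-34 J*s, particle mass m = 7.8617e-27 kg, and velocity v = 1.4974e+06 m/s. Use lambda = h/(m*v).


lambda = h / (m * v)
= 6.626e-34 / (7.8617e-27 * 1.4974e+06)
= 6.626e-34 / 1.1772e-20
= 5.6286e-14 m

5.6286e-14


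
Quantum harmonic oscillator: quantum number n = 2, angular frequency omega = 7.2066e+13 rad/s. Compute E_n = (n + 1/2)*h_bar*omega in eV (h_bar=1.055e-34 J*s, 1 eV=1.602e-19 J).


E = (n + 1/2) * h_bar * omega
= (2 + 0.5) * 1.055e-34 * 7.2066e+13
= 2.5 * 7.6030e-21
= 1.9007e-20 J
= 0.1186 eV

0.1186


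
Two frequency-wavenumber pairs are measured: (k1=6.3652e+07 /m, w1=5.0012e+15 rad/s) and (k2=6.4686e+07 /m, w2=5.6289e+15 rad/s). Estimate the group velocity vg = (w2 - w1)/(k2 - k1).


vg = (w2 - w1) / (k2 - k1)
= (5.6289e+15 - 5.0012e+15) / (6.4686e+07 - 6.3652e+07)
= 6.2770e+14 / 1.0340e+06
= 6.0706e+08 m/s

6.0706e+08


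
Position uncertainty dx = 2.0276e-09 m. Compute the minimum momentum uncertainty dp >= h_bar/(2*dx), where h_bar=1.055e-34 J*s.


dp = h_bar / (2 * dx)
= 1.055e-34 / (2 * 2.0276e-09)
= 1.055e-34 / 4.0552e-09
= 2.6016e-26 kg*m/s

2.6016e-26


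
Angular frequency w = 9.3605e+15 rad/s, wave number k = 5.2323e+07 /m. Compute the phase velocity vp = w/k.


vp = w / k
= 9.3605e+15 / 5.2323e+07
= 1.7890e+08 m/s

1.7890e+08


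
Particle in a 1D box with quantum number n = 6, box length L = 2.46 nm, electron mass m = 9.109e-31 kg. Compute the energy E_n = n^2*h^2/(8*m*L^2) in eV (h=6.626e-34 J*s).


E = n^2 * h^2 / (8 * m * L^2)
= 6^2 * (6.626e-34)^2 / (8 * 9.109e-31 * (2.46e-9)^2)
= 36 * 4.3904e-67 / (8 * 9.109e-31 * 6.0516e-18)
= 3.5841e-19 J
= 2.2372 eV

2.2372


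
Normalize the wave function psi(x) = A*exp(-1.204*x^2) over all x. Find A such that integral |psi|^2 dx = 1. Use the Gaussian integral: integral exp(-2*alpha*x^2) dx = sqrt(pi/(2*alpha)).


integral |psi|^2 dx = A^2 * sqrt(pi/(2*alpha)) = 1
A^2 = sqrt(2*alpha/pi)
= sqrt(2 * 1.204 / pi)
= 0.875494
A = sqrt(0.875494)
= 0.9357

0.9357


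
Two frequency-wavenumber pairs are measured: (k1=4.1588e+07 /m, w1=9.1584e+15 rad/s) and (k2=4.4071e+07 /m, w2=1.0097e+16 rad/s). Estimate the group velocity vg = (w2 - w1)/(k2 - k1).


vg = (w2 - w1) / (k2 - k1)
= (1.0097e+16 - 9.1584e+15) / (4.4071e+07 - 4.1588e+07)
= 9.3860e+14 / 2.4830e+06
= 3.7801e+08 m/s

3.7801e+08


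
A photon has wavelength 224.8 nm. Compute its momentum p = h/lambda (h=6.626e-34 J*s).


p = h / lambda
= 6.626e-34 / (224.8e-9)
= 6.626e-34 / 2.2480e-07
= 2.9475e-27 kg*m/s

2.9475e-27


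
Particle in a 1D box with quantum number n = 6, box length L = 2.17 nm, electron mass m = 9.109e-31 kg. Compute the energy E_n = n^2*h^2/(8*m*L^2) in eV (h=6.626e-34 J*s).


E = n^2 * h^2 / (8 * m * L^2)
= 6^2 * (6.626e-34)^2 / (8 * 9.109e-31 * (2.17e-9)^2)
= 36 * 4.3904e-67 / (8 * 9.109e-31 * 4.7089e-18)
= 4.6060e-19 J
= 2.8752 eV

2.8752


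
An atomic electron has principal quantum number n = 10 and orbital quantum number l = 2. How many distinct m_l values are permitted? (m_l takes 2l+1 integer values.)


m_l ranges from -l to +l in integer steps
So m_l goes from -2 to +2
Count = 2l + 1 = 2*2 + 1
= 5

5


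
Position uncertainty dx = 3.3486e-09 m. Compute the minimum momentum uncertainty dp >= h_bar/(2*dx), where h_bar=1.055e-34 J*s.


dp = h_bar / (2 * dx)
= 1.055e-34 / (2 * 3.3486e-09)
= 1.055e-34 / 6.6972e-09
= 1.5753e-26 kg*m/s

1.5753e-26


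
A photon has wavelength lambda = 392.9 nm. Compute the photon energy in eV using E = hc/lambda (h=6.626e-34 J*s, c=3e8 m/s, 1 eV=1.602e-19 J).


E = hc / lambda
= (6.626e-34)(3e8) / (392.9e-9)
= 1.9878e-25 / 3.9290e-07
= 5.0593e-19 J
Converting to eV: 5.0593e-19 / 1.602e-19
= 3.1581 eV

3.1581


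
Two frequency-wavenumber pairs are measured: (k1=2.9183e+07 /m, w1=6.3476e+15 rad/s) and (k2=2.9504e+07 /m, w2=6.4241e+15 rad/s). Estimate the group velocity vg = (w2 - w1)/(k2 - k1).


vg = (w2 - w1) / (k2 - k1)
= (6.4241e+15 - 6.3476e+15) / (2.9504e+07 - 2.9183e+07)
= 7.6500e+13 / 3.2100e+05
= 2.3832e+08 m/s

2.3832e+08


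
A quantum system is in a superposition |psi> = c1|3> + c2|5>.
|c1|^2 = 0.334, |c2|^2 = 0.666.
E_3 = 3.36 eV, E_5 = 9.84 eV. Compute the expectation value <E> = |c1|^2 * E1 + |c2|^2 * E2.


<E> = |c1|^2 * E1 + |c2|^2 * E2
= 0.334 * 3.36 + 0.666 * 9.84
= 1.1222 + 6.5534
= 7.6757 eV

7.6757


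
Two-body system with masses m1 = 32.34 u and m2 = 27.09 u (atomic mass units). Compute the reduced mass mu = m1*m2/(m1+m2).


mu = m1 * m2 / (m1 + m2)
= 32.34 * 27.09 / (32.34 + 27.09)
= 876.0906 / 59.43
= 14.7416 u

14.7416


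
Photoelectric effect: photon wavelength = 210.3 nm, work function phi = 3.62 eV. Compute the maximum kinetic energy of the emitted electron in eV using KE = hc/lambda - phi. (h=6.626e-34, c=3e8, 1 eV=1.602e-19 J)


E_photon = hc / lambda
= (6.626e-34)(3e8) / (210.3e-9)
= 9.4522e-19 J
= 5.9003 eV
KE = E_photon - phi
= 5.9003 - 3.62
= 2.2803 eV

2.2803


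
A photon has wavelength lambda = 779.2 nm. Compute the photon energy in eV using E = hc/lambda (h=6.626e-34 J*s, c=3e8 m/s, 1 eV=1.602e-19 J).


E = hc / lambda
= (6.626e-34)(3e8) / (779.2e-9)
= 1.9878e-25 / 7.7920e-07
= 2.5511e-19 J
Converting to eV: 2.5511e-19 / 1.602e-19
= 1.5924 eV

1.5924


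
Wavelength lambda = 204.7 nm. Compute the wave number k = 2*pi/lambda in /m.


k = 2 * pi / lambda
= 6.2832 / (204.7e-9)
= 6.2832 / 2.0470e-07
= 3.0695e+07 /m

3.0695e+07


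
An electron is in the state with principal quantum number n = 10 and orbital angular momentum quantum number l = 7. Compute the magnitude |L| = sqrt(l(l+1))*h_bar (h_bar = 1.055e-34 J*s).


L = sqrt(l*(l+1)) * h_bar
= sqrt(7 * 8) * 1.055e-34
= sqrt(56) * 1.055e-34
= 7.4833 * 1.055e-34
= 7.8949e-34 J*s

7.8949e-34


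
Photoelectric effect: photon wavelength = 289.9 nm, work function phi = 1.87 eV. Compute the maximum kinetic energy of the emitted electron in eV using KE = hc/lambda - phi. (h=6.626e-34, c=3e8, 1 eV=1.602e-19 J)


E_photon = hc / lambda
= (6.626e-34)(3e8) / (289.9e-9)
= 6.8568e-19 J
= 4.2802 eV
KE = E_photon - phi
= 4.2802 - 1.87
= 2.4102 eV

2.4102


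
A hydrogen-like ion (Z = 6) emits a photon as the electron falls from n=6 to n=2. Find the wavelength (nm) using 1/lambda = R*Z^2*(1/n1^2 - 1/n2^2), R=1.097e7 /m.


1/lambda = R * Z^2 * (1/n1^2 - 1/n2^2)
= 1.097e7 * 6^2 * (1/2^2 - 1/6^2)
= 1.097e7 * 36 * (0.25 - 0.027778)
= 8.7760e+07 /m
lambda = 1 / 8.7760e+07
= 11.3947 nm

11.3947


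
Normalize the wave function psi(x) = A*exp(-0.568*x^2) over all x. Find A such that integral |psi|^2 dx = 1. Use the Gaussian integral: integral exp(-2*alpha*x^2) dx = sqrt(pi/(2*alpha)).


integral |psi|^2 dx = A^2 * sqrt(pi/(2*alpha)) = 1
A^2 = sqrt(2*alpha/pi)
= sqrt(2 * 0.568 / pi)
= 0.601332
A = sqrt(0.601332)
= 0.7755

0.7755


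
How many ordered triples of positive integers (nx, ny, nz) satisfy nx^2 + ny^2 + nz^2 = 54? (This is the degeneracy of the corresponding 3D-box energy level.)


Enumerate all (nx, ny, nz) with nx^2 + ny^2 + nz^2 = 54:
(1,2,7)
(1,7,2)
(2,1,7)
(2,5,5)
(2,7,1)
(3,3,6)
(3,6,3)
(5,2,5)
(5,5,2)
(6,3,3)
(7,1,2)
(7,2,1)
Total degeneracy = 12

12


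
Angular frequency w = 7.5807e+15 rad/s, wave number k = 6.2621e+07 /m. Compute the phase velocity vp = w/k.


vp = w / k
= 7.5807e+15 / 6.2621e+07
= 1.2106e+08 m/s

1.2106e+08


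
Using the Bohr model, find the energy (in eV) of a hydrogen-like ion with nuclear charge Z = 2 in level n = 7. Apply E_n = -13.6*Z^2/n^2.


E_n = -13.6 * Z^2 / n^2
= -13.6 * 2^2 / 7^2
= -13.6 * 4 / 49
= -1.1102 eV

-1.1102


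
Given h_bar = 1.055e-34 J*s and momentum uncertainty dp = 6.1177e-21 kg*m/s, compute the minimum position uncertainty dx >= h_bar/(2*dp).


dx = h_bar / (2 * dp)
= 1.055e-34 / (2 * 6.1177e-21)
= 1.055e-34 / 1.2235e-20
= 8.6225e-15 m

8.6225e-15


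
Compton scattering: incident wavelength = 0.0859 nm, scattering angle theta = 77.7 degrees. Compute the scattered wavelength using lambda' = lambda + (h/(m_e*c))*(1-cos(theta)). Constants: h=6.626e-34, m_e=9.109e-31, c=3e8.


Compton wavelength: h/(m_e*c) = 2.4247e-12 m
d_lambda = 2.4247e-12 * (1 - cos(77.7 deg))
= 2.4247e-12 * 0.78697
= 1.9082e-12 m = 0.001908 nm
lambda' = 0.0859 + 0.001908
= 0.087808 nm

0.087808


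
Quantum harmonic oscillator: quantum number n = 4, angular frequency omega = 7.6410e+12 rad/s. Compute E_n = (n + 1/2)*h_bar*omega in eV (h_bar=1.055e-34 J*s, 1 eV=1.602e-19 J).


E = (n + 1/2) * h_bar * omega
= (4 + 0.5) * 1.055e-34 * 7.6410e+12
= 4.5 * 8.0613e-22
= 3.6276e-21 J
= 0.0226 eV

0.0226


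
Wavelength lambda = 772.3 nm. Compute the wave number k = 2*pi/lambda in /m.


k = 2 * pi / lambda
= 6.2832 / (772.3e-9)
= 6.2832 / 7.7230e-07
= 8.1357e+06 /m

8.1357e+06


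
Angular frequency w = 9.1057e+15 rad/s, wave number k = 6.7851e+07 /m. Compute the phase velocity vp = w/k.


vp = w / k
= 9.1057e+15 / 6.7851e+07
= 1.3420e+08 m/s

1.3420e+08


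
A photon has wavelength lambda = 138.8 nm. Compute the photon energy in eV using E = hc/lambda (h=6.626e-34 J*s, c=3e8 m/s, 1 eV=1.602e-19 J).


E = hc / lambda
= (6.626e-34)(3e8) / (138.8e-9)
= 1.9878e-25 / 1.3880e-07
= 1.4321e-18 J
Converting to eV: 1.4321e-18 / 1.602e-19
= 8.9397 eV

8.9397


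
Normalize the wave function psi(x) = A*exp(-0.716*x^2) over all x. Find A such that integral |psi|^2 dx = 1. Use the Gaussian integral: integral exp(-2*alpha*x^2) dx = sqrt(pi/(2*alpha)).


integral |psi|^2 dx = A^2 * sqrt(pi/(2*alpha)) = 1
A^2 = sqrt(2*alpha/pi)
= sqrt(2 * 0.716 / pi)
= 0.675144
A = sqrt(0.675144)
= 0.8217

0.8217


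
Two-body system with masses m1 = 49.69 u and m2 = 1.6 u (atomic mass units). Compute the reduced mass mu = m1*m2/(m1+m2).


mu = m1 * m2 / (m1 + m2)
= 49.69 * 1.6 / (49.69 + 1.6)
= 79.504 / 51.29
= 1.5501 u

1.5501


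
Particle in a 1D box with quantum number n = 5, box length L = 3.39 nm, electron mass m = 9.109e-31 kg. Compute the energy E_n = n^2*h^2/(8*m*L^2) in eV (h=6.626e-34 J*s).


E = n^2 * h^2 / (8 * m * L^2)
= 5^2 * (6.626e-34)^2 / (8 * 9.109e-31 * (3.39e-9)^2)
= 25 * 4.3904e-67 / (8 * 9.109e-31 * 1.1492e-17)
= 1.3106e-19 J
= 0.8181 eV

0.8181


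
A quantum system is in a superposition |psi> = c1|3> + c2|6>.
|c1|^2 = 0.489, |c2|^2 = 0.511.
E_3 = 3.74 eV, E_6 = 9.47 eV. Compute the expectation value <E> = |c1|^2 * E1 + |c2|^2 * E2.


<E> = |c1|^2 * E1 + |c2|^2 * E2
= 0.489 * 3.74 + 0.511 * 9.47
= 1.8289 + 4.8392
= 6.668 eV

6.668


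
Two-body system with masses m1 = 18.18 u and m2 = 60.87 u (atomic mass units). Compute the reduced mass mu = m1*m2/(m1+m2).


mu = m1 * m2 / (m1 + m2)
= 18.18 * 60.87 / (18.18 + 60.87)
= 1106.6166 / 79.05
= 13.9989 u

13.9989


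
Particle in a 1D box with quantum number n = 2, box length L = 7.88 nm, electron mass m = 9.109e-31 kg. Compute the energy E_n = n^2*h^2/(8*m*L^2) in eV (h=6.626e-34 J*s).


E = n^2 * h^2 / (8 * m * L^2)
= 2^2 * (6.626e-34)^2 / (8 * 9.109e-31 * (7.88e-9)^2)
= 4 * 4.3904e-67 / (8 * 9.109e-31 * 6.2094e-17)
= 3.8811e-21 J
= 0.0242 eV

0.0242


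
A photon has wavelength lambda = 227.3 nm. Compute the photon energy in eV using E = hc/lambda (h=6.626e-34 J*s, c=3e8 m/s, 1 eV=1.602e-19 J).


E = hc / lambda
= (6.626e-34)(3e8) / (227.3e-9)
= 1.9878e-25 / 2.2730e-07
= 8.7453e-19 J
Converting to eV: 8.7453e-19 / 1.602e-19
= 5.459 eV

5.459


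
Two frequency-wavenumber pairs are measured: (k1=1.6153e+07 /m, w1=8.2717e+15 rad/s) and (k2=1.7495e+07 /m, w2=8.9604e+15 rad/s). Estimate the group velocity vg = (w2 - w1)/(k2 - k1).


vg = (w2 - w1) / (k2 - k1)
= (8.9604e+15 - 8.2717e+15) / (1.7495e+07 - 1.6153e+07)
= 6.8870e+14 / 1.3420e+06
= 5.1319e+08 m/s

5.1319e+08


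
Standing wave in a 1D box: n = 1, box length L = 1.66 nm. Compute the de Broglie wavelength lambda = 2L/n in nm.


lambda = 2L / n
= 2 * 1.66 / 1
= 3.32 / 1
= 3.32 nm

3.32


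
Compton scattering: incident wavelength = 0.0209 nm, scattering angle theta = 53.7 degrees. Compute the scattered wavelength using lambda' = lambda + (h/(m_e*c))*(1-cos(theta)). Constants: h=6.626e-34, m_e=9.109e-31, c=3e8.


Compton wavelength: h/(m_e*c) = 2.4247e-12 m
d_lambda = 2.4247e-12 * (1 - cos(53.7 deg))
= 2.4247e-12 * 0.407987
= 9.8925e-13 m = 0.000989 nm
lambda' = 0.0209 + 0.000989
= 0.021889 nm

0.021889


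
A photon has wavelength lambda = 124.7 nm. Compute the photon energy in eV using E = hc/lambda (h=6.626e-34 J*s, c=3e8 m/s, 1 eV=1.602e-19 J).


E = hc / lambda
= (6.626e-34)(3e8) / (124.7e-9)
= 1.9878e-25 / 1.2470e-07
= 1.5941e-18 J
Converting to eV: 1.5941e-18 / 1.602e-19
= 9.9505 eV

9.9505


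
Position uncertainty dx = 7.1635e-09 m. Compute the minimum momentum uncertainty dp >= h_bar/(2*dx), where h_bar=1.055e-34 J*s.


dp = h_bar / (2 * dx)
= 1.055e-34 / (2 * 7.1635e-09)
= 1.055e-34 / 1.4327e-08
= 7.3637e-27 kg*m/s

7.3637e-27


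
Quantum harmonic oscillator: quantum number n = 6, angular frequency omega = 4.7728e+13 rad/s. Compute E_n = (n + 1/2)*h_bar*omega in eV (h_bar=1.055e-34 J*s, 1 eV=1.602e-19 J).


E = (n + 1/2) * h_bar * omega
= (6 + 0.5) * 1.055e-34 * 4.7728e+13
= 6.5 * 5.0353e-21
= 3.2729e-20 J
= 0.2043 eV

0.2043


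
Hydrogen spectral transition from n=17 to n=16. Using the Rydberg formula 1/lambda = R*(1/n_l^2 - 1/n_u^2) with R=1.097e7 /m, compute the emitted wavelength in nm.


1/lambda = R * (1/n_l^2 - 1/n_u^2)
= 1.097e7 * (1/16^2 - 1/17^2)
= 1.097e7 * (0.003906 - 0.00346)
= 1.097e7 * 0.000446
= 4.8931e+03 /m
lambda = 1 / 4.8931e+03 = 204370.045 nm

204370.045


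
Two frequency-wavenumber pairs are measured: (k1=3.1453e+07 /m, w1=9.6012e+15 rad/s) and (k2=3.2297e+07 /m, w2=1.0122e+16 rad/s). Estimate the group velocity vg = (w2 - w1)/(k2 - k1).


vg = (w2 - w1) / (k2 - k1)
= (1.0122e+16 - 9.6012e+15) / (3.2297e+07 - 3.1453e+07)
= 5.2080e+14 / 8.4400e+05
= 6.1706e+08 m/s

6.1706e+08


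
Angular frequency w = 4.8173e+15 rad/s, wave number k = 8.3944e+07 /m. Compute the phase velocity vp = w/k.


vp = w / k
= 4.8173e+15 / 8.3944e+07
= 5.7387e+07 m/s

5.7387e+07


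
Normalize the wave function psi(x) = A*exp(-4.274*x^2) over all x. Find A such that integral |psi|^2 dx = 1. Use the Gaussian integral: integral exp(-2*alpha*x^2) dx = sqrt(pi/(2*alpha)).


integral |psi|^2 dx = A^2 * sqrt(pi/(2*alpha)) = 1
A^2 = sqrt(2*alpha/pi)
= sqrt(2 * 4.274 / pi)
= 1.649519
A = sqrt(1.649519)
= 1.2843

1.2843


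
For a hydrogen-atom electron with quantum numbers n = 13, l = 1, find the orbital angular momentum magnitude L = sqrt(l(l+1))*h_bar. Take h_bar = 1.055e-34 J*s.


L = sqrt(l*(l+1)) * h_bar
= sqrt(1 * 2) * 1.055e-34
= sqrt(2) * 1.055e-34
= 1.4142 * 1.055e-34
= 1.4920e-34 J*s

1.4920e-34


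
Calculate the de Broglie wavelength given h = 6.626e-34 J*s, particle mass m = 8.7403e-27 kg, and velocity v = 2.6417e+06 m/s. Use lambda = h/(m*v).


lambda = h / (m * v)
= 6.626e-34 / (8.7403e-27 * 2.6417e+06)
= 6.626e-34 / 2.3089e-20
= 2.8697e-14 m

2.8697e-14


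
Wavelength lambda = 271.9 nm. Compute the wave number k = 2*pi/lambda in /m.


k = 2 * pi / lambda
= 6.2832 / (271.9e-9)
= 6.2832 / 2.7190e-07
= 2.3108e+07 /m

2.3108e+07


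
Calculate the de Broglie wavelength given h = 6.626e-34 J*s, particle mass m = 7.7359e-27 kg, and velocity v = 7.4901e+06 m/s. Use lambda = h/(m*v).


lambda = h / (m * v)
= 6.626e-34 / (7.7359e-27 * 7.4901e+06)
= 6.626e-34 / 5.7943e-20
= 1.1435e-14 m

1.1435e-14


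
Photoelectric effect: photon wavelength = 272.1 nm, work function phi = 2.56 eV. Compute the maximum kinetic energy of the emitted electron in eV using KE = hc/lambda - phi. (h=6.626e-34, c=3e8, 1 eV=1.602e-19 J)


E_photon = hc / lambda
= (6.626e-34)(3e8) / (272.1e-9)
= 7.3054e-19 J
= 4.5602 eV
KE = E_photon - phi
= 4.5602 - 2.56
= 2.0002 eV

2.0002


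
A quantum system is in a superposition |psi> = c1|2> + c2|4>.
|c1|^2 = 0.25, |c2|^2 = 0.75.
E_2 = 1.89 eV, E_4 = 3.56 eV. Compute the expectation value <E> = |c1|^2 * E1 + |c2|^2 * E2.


<E> = |c1|^2 * E1 + |c2|^2 * E2
= 0.25 * 1.89 + 0.75 * 3.56
= 0.4725 + 2.67
= 3.1425 eV

3.1425


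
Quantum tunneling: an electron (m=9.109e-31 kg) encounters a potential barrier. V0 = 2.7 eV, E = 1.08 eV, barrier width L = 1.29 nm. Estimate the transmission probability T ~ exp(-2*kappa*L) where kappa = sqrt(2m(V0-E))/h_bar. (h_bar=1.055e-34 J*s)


V0 - E = 1.62 eV = 2.5952e-19 J
kappa = sqrt(2 * m * (V0-E)) / h_bar
= sqrt(2 * 9.109e-31 * 2.5952e-19) / 1.055e-34
= 6.5176e+09 /m
2*kappa*L = 2 * 6.5176e+09 * 1.29e-9
= 16.8154
T = exp(-16.8154) = 4.979420e-08

4.979420e-08


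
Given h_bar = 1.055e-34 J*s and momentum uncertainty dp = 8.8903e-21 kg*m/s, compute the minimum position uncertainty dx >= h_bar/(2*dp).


dx = h_bar / (2 * dp)
= 1.055e-34 / (2 * 8.8903e-21)
= 1.055e-34 / 1.7781e-20
= 5.9334e-15 m

5.9334e-15


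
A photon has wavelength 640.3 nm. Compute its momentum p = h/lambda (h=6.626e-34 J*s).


p = h / lambda
= 6.626e-34 / (640.3e-9)
= 6.626e-34 / 6.4030e-07
= 1.0348e-27 kg*m/s

1.0348e-27


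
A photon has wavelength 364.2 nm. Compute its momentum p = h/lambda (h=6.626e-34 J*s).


p = h / lambda
= 6.626e-34 / (364.2e-9)
= 6.626e-34 / 3.6420e-07
= 1.8193e-27 kg*m/s

1.8193e-27


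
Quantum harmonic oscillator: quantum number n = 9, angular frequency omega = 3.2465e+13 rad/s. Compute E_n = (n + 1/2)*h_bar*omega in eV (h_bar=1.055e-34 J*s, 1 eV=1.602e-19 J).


E = (n + 1/2) * h_bar * omega
= (9 + 0.5) * 1.055e-34 * 3.2465e+13
= 9.5 * 3.4251e-21
= 3.2538e-20 J
= 0.2031 eV

0.2031


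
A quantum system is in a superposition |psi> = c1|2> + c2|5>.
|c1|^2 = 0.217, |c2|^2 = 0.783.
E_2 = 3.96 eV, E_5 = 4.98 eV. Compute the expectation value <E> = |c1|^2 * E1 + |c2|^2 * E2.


<E> = |c1|^2 * E1 + |c2|^2 * E2
= 0.217 * 3.96 + 0.783 * 4.98
= 0.8593 + 3.8993
= 4.7587 eV

4.7587


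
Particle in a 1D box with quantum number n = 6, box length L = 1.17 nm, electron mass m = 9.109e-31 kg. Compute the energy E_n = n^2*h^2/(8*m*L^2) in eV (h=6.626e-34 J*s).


E = n^2 * h^2 / (8 * m * L^2)
= 6^2 * (6.626e-34)^2 / (8 * 9.109e-31 * (1.17e-9)^2)
= 36 * 4.3904e-67 / (8 * 9.109e-31 * 1.3689e-18)
= 1.5844e-18 J
= 9.8903 eV

9.8903


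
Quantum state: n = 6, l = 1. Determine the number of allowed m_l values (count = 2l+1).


m_l ranges from -l to +l in integer steps
So m_l goes from -1 to +1
Count = 2l + 1 = 2*1 + 1
= 3

3


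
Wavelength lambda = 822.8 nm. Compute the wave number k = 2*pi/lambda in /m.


k = 2 * pi / lambda
= 6.2832 / (822.8e-9)
= 6.2832 / 8.2280e-07
= 7.6363e+06 /m

7.6363e+06


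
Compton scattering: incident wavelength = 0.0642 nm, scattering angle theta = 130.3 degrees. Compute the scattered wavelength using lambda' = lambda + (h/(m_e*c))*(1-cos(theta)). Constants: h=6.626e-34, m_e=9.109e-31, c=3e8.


Compton wavelength: h/(m_e*c) = 2.4247e-12 m
d_lambda = 2.4247e-12 * (1 - cos(130.3 deg))
= 2.4247e-12 * 1.64679
= 3.9930e-12 m = 0.003993 nm
lambda' = 0.0642 + 0.003993
= 0.068193 nm

0.068193


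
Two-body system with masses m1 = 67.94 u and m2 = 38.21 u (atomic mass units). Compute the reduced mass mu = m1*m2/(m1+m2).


mu = m1 * m2 / (m1 + m2)
= 67.94 * 38.21 / (67.94 + 38.21)
= 2595.9874 / 106.15
= 24.4558 u

24.4558


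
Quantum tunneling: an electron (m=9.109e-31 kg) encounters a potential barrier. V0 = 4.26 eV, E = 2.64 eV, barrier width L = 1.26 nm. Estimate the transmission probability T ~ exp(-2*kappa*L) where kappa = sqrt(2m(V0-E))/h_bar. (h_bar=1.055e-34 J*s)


V0 - E = 1.62 eV = 2.5952e-19 J
kappa = sqrt(2 * m * (V0-E)) / h_bar
= sqrt(2 * 9.109e-31 * 2.5952e-19) / 1.055e-34
= 6.5176e+09 /m
2*kappa*L = 2 * 6.5176e+09 * 1.26e-9
= 16.4243
T = exp(-16.4243) = 7.362271e-08

7.362271e-08


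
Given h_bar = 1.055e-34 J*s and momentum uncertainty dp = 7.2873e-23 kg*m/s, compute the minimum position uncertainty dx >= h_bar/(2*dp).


dx = h_bar / (2 * dp)
= 1.055e-34 / (2 * 7.2873e-23)
= 1.055e-34 / 1.4575e-22
= 7.2386e-13 m

7.2386e-13


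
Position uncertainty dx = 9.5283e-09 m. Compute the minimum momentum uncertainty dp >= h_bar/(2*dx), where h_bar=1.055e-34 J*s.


dp = h_bar / (2 * dx)
= 1.055e-34 / (2 * 9.5283e-09)
= 1.055e-34 / 1.9057e-08
= 5.5361e-27 kg*m/s

5.5361e-27


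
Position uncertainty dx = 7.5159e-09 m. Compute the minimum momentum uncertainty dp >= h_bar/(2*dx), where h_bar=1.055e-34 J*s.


dp = h_bar / (2 * dx)
= 1.055e-34 / (2 * 7.5159e-09)
= 1.055e-34 / 1.5032e-08
= 7.0185e-27 kg*m/s

7.0185e-27


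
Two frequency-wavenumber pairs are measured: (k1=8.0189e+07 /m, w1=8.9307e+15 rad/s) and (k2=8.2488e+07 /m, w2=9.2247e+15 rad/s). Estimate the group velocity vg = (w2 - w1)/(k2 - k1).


vg = (w2 - w1) / (k2 - k1)
= (9.2247e+15 - 8.9307e+15) / (8.2488e+07 - 8.0189e+07)
= 2.9400e+14 / 2.2990e+06
= 1.2788e+08 m/s

1.2788e+08


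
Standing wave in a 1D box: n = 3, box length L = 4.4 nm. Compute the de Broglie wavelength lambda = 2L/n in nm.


lambda = 2L / n
= 2 * 4.4 / 3
= 8.8 / 3
= 2.9333 nm

2.9333


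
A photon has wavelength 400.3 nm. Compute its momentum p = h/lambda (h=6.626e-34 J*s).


p = h / lambda
= 6.626e-34 / (400.3e-9)
= 6.626e-34 / 4.0030e-07
= 1.6553e-27 kg*m/s

1.6553e-27


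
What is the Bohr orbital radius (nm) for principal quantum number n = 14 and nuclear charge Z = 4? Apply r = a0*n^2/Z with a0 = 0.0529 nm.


r = a0 * n^2 / Z
= 0.0529 * 14^2 / 4
= 0.0529 * 196 / 4
= 2.5921 nm

2.5921


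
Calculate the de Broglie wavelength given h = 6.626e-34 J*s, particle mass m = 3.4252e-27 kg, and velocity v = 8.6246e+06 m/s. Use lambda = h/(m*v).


lambda = h / (m * v)
= 6.626e-34 / (3.4252e-27 * 8.6246e+06)
= 6.626e-34 / 2.9541e-20
= 2.2430e-14 m

2.2430e-14


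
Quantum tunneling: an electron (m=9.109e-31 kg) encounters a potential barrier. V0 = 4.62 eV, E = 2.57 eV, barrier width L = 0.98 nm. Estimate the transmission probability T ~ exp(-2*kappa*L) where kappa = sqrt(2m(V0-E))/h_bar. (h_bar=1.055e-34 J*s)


V0 - E = 2.05 eV = 3.2841e-19 J
kappa = sqrt(2 * m * (V0-E)) / h_bar
= sqrt(2 * 9.109e-31 * 3.2841e-19) / 1.055e-34
= 7.3317e+09 /m
2*kappa*L = 2 * 7.3317e+09 * 0.98e-9
= 14.3702
T = exp(-14.3702) = 5.742632e-07

5.742632e-07


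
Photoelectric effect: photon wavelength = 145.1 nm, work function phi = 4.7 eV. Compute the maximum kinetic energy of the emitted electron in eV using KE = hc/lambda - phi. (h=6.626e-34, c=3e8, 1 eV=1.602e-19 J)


E_photon = hc / lambda
= (6.626e-34)(3e8) / (145.1e-9)
= 1.3700e-18 J
= 8.5515 eV
KE = E_photon - phi
= 8.5515 - 4.7
= 3.8515 eV

3.8515


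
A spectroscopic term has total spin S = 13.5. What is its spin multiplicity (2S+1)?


Spin multiplicity = 2S + 1
= 2 * 13.5 + 1
= 27.0 + 1
= 28

28


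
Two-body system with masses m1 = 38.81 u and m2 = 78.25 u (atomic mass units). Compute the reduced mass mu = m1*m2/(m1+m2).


mu = m1 * m2 / (m1 + m2)
= 38.81 * 78.25 / (38.81 + 78.25)
= 3036.8825 / 117.06
= 25.943 u

25.943


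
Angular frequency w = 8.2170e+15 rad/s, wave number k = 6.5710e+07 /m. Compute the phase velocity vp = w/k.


vp = w / k
= 8.2170e+15 / 6.5710e+07
= 1.2505e+08 m/s

1.2505e+08


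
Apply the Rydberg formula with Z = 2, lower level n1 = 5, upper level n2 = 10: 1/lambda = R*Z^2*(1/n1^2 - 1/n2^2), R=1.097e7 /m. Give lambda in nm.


1/lambda = R * Z^2 * (1/n1^2 - 1/n2^2)
= 1.097e7 * 2^2 * (1/5^2 - 1/10^2)
= 1.097e7 * 4 * (0.04 - 0.01)
= 1.3164e+06 /m
lambda = 1 / 1.3164e+06
= 759.6475 nm

759.6475


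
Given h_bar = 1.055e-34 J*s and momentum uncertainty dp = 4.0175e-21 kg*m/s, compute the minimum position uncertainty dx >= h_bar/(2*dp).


dx = h_bar / (2 * dp)
= 1.055e-34 / (2 * 4.0175e-21)
= 1.055e-34 / 8.0350e-21
= 1.3130e-14 m

1.3130e-14


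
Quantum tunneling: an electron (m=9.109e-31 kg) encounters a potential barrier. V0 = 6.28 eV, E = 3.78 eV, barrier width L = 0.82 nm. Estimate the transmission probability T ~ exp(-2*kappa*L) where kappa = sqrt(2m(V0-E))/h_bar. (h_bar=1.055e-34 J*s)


V0 - E = 2.5 eV = 4.0050e-19 J
kappa = sqrt(2 * m * (V0-E)) / h_bar
= sqrt(2 * 9.109e-31 * 4.0050e-19) / 1.055e-34
= 8.0965e+09 /m
2*kappa*L = 2 * 8.0965e+09 * 0.82e-9
= 13.2783
T = exp(-13.2783) = 1.711200e-06

1.711200e-06


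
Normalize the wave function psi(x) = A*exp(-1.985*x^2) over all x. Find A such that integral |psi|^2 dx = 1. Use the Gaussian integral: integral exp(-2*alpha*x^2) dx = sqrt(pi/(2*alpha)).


integral |psi|^2 dx = A^2 * sqrt(pi/(2*alpha)) = 1
A^2 = sqrt(2*alpha/pi)
= sqrt(2 * 1.985 / pi)
= 1.12414
A = sqrt(1.12414)
= 1.0603

1.0603


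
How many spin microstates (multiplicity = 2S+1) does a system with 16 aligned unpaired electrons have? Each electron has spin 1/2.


Total spin S = N * (1/2) = 16 * 0.5 = 8.0
Spin multiplicity = 2S + 1
= 2 * 8.0 + 1
= 17

17


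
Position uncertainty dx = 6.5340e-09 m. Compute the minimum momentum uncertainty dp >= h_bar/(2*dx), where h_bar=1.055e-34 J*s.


dp = h_bar / (2 * dx)
= 1.055e-34 / (2 * 6.5340e-09)
= 1.055e-34 / 1.3068e-08
= 8.0732e-27 kg*m/s

8.0732e-27


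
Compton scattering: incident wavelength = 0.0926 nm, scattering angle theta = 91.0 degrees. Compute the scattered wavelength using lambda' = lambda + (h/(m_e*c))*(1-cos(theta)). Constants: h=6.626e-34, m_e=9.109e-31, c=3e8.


Compton wavelength: h/(m_e*c) = 2.4247e-12 m
d_lambda = 2.4247e-12 * (1 - cos(91.0 deg))
= 2.4247e-12 * 1.017452
= 2.4670e-12 m = 0.002467 nm
lambda' = 0.0926 + 0.002467
= 0.095067 nm

0.095067


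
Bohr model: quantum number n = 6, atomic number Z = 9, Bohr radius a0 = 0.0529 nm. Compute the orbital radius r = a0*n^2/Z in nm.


r = a0 * n^2 / Z
= 0.0529 * 6^2 / 9
= 0.0529 * 36 / 9
= 0.2116 nm

0.2116


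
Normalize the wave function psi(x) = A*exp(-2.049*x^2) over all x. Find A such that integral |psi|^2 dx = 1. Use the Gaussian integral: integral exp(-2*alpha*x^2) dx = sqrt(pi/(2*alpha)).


integral |psi|^2 dx = A^2 * sqrt(pi/(2*alpha)) = 1
A^2 = sqrt(2*alpha/pi)
= sqrt(2 * 2.049 / pi)
= 1.142118
A = sqrt(1.142118)
= 1.0687

1.0687


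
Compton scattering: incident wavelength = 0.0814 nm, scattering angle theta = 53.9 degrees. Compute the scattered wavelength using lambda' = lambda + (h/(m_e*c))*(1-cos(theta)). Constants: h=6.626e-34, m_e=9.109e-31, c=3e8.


Compton wavelength: h/(m_e*c) = 2.4247e-12 m
d_lambda = 2.4247e-12 * (1 - cos(53.9 deg))
= 2.4247e-12 * 0.410804
= 9.9608e-13 m = 0.000996 nm
lambda' = 0.0814 + 0.000996
= 0.082396 nm

0.082396


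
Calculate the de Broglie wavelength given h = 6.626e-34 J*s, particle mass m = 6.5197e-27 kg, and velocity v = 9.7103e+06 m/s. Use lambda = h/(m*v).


lambda = h / (m * v)
= 6.626e-34 / (6.5197e-27 * 9.7103e+06)
= 6.626e-34 / 6.3308e-20
= 1.0466e-14 m

1.0466e-14


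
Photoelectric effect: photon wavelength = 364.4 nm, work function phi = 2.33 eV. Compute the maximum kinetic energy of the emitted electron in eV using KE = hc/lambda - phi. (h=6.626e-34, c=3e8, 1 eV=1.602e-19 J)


E_photon = hc / lambda
= (6.626e-34)(3e8) / (364.4e-9)
= 5.4550e-19 J
= 3.4051 eV
KE = E_photon - phi
= 3.4051 - 2.33
= 1.0751 eV

1.0751


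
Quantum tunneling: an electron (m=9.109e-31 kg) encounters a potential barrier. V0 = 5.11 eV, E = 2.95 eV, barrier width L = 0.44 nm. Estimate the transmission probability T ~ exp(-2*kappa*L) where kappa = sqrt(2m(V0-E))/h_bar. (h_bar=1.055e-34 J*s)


V0 - E = 2.16 eV = 3.4603e-19 J
kappa = sqrt(2 * m * (V0-E)) / h_bar
= sqrt(2 * 9.109e-31 * 3.4603e-19) / 1.055e-34
= 7.5259e+09 /m
2*kappa*L = 2 * 7.5259e+09 * 0.44e-9
= 6.6228
T = exp(-6.6228) = 1.329762e-03

1.329762e-03


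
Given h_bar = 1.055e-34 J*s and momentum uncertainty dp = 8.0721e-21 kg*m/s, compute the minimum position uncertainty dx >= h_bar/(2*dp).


dx = h_bar / (2 * dp)
= 1.055e-34 / (2 * 8.0721e-21)
= 1.055e-34 / 1.6144e-20
= 6.5349e-15 m

6.5349e-15


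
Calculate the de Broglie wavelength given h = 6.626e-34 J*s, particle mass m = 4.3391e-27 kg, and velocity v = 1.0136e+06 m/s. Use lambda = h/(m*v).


lambda = h / (m * v)
= 6.626e-34 / (4.3391e-27 * 1.0136e+06)
= 6.626e-34 / 4.3981e-21
= 1.5066e-13 m

1.5066e-13


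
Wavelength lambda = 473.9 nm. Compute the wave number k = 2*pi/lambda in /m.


k = 2 * pi / lambda
= 6.2832 / (473.9e-9)
= 6.2832 / 4.7390e-07
= 1.3258e+07 /m

1.3258e+07


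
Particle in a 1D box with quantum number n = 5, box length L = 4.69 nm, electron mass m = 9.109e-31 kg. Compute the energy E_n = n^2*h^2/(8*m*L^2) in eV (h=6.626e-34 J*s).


E = n^2 * h^2 / (8 * m * L^2)
= 5^2 * (6.626e-34)^2 / (8 * 9.109e-31 * (4.69e-9)^2)
= 25 * 4.3904e-67 / (8 * 9.109e-31 * 2.1996e-17)
= 6.8476e-20 J
= 0.4274 eV

0.4274


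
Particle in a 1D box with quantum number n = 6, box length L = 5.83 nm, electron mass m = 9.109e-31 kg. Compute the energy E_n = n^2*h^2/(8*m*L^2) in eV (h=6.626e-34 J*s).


E = n^2 * h^2 / (8 * m * L^2)
= 6^2 * (6.626e-34)^2 / (8 * 9.109e-31 * (5.83e-9)^2)
= 36 * 4.3904e-67 / (8 * 9.109e-31 * 3.3989e-17)
= 6.3813e-20 J
= 0.3983 eV

0.3983


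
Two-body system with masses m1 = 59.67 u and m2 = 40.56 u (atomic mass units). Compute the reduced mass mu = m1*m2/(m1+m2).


mu = m1 * m2 / (m1 + m2)
= 59.67 * 40.56 / (59.67 + 40.56)
= 2420.2152 / 100.23
= 24.1466 u

24.1466


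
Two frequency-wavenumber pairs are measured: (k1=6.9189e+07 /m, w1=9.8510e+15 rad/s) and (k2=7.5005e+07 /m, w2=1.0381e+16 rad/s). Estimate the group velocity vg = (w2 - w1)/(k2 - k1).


vg = (w2 - w1) / (k2 - k1)
= (1.0381e+16 - 9.8510e+15) / (7.5005e+07 - 6.9189e+07)
= 5.3000e+14 / 5.8160e+06
= 9.1128e+07 m/s

9.1128e+07


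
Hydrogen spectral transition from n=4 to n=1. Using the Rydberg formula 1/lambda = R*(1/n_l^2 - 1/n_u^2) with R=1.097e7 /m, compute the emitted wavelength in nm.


1/lambda = R * (1/n_l^2 - 1/n_u^2)
= 1.097e7 * (1/1^2 - 1/4^2)
= 1.097e7 * (1.0 - 0.0625)
= 1.097e7 * 0.9375
= 1.0284e+07 /m
lambda = 1 / 1.0284e+07 = 97.2349 nm

97.2349


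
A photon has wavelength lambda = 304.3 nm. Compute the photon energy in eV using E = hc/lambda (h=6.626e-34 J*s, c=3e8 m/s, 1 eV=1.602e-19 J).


E = hc / lambda
= (6.626e-34)(3e8) / (304.3e-9)
= 1.9878e-25 / 3.0430e-07
= 6.5324e-19 J
Converting to eV: 6.5324e-19 / 1.602e-19
= 4.0776 eV

4.0776


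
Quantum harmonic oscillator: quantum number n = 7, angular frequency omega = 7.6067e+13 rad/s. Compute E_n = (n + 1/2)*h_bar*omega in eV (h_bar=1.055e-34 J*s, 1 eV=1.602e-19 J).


E = (n + 1/2) * h_bar * omega
= (7 + 0.5) * 1.055e-34 * 7.6067e+13
= 7.5 * 8.0251e-21
= 6.0188e-20 J
= 0.3757 eV

0.3757


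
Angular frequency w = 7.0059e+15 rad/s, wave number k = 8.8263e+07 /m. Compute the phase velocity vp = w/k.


vp = w / k
= 7.0059e+15 / 8.8263e+07
= 7.9375e+07 m/s

7.9375e+07
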